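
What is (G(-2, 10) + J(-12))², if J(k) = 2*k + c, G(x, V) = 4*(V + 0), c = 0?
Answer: 256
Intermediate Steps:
G(x, V) = 4*V
J(k) = 2*k (J(k) = 2*k + 0 = 2*k)
(G(-2, 10) + J(-12))² = (4*10 + 2*(-12))² = (40 - 24)² = 16² = 256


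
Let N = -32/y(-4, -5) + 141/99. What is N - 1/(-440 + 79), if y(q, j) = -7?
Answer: 500216/83391 ≈ 5.9984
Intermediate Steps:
N = 1385/231 (N = -32/(-7) + 141/99 = -32*(-⅐) + 141*(1/99) = 32/7 + 47/33 = 1385/231 ≈ 5.9957)
N - 1/(-440 + 79) = 1385/231 - 1/(-440 + 79) = 1385/231 - 1/(-361) = 1385/231 - 1*(-1/361) = 1385/231 + 1/361 = 500216/83391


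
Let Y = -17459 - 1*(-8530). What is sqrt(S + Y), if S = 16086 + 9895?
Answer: 14*sqrt(87) ≈ 130.58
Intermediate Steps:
S = 25981
Y = -8929 (Y = -17459 + 8530 = -8929)
sqrt(S + Y) = sqrt(25981 - 8929) = sqrt(17052) = 14*sqrt(87)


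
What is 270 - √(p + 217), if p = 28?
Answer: 270 - 7*√5 ≈ 254.35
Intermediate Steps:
270 - √(p + 217) = 270 - √(28 + 217) = 270 - √245 = 270 - 7*√5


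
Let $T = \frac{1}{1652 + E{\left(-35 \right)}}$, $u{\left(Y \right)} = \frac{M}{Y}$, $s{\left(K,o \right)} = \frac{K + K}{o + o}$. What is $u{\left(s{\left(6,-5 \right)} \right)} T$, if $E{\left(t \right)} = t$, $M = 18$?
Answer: $- \frac{5}{539} \approx -0.0092764$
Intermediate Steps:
$s{\left(K,o \right)} = \frac{K}{o}$ ($s{\left(K,o \right)} = \frac{2 K}{2 o} = 2 K \frac{1}{2 o} = \frac{K}{o}$)
$u{\left(Y \right)} = \frac{18}{Y}$
$T = \frac{1}{1617}$ ($T = \frac{1}{1652 - 35} = \frac{1}{1617} \approx 0.00061843$)
$u{\left(s{\left(6,-5 \right)} \right)} T = \frac{18}{6 \frac{1}{-5}} \cdot \frac{1}{1617} = \frac{18}{6 \left(- \frac{1}{5}\right)} \frac{1}{1617} = \frac{18}{- \frac{6}{5}} \cdot \frac{1}{1617} = 18 \left(- \frac{5}{6}\right) \frac{1}{1617} = \left(-15\right) \frac{1}{1617} = - \frac{5}{539}$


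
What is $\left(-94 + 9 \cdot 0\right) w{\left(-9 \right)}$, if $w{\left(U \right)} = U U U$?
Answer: $68526$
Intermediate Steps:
$w{\left(U \right)} = U^{3}$ ($w{\left(U \right)} = U^{2} U = U^{3}$)
$\left(-94 + 9 \cdot 0\right) w{\left(-9 \right)} = \left(-94 + 9 \cdot 0\right) \left(-9\right)^{3} = \left(-94 + 0\right) \left(-729\right) = \left(-94\right) \left(-729\right) = 68526$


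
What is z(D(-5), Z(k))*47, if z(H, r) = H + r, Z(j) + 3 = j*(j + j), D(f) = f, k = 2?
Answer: 0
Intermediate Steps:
Z(j) = -3 + 2*j² (Z(j) = -3 + j*(j + j) = -3 + j*(2*j) = -3 + 2*j²)
z(D(-5), Z(k))*47 = (-5 + (-3 + 2*2²))*47 = (-5 + (-3 + 2*4))*47 = (-5 + (-3 + 8))*47 = (-5 + 5)*47 = 0*47 = 0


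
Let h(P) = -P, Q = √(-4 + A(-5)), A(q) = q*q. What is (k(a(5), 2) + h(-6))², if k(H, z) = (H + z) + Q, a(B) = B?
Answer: (13 + √21)² ≈ 309.15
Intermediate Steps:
A(q) = q²
Q = √21 (Q = √(-4 + (-5)²) = √(-4 + 25) = √21 ≈ 4.5826)
k(H, z) = H + z + √21 (k(H, z) = (H + z) + √21 = H + z + √21)
(k(a(5), 2) + h(-6))² = ((5 + 2 + √21) - 1*(-6))² = ((7 + √21) + 6)² = (13 + √21)²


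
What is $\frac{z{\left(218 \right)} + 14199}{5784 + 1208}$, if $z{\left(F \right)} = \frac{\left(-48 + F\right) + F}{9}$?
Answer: $\frac{5573}{2736} \approx 2.0369$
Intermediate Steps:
$z{\left(F \right)} = - \frac{16}{3} + \frac{2 F}{9}$ ($z{\left(F \right)} = \left(-48 + 2 F\right) \frac{1}{9} = - \frac{16}{3} + \frac{2 F}{9}$)
$\frac{z{\left(218 \right)} + 14199}{5784 + 1208} = \frac{\left(- \frac{16}{3} + \frac{2}{9} \cdot 218\right) + 14199}{5784 + 1208} = \frac{\left(- \frac{16}{3} + \frac{436}{9}\right) + 14199}{6992} = \left(\frac{388}{9} + 14199\right) \frac{1}{6992} = \frac{128179}{9} \cdot \frac{1}{6992} = \frac{5573}{2736}$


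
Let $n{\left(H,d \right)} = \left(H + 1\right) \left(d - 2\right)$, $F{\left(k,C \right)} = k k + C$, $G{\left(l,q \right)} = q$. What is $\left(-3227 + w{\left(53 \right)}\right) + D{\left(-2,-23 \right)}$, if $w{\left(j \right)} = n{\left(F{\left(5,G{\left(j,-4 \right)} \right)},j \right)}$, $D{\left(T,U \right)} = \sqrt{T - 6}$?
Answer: $-2105 + 2 i \sqrt{2} \approx -2105.0 + 2.8284 i$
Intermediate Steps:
$F{\left(k,C \right)} = C + k^{2}$ ($F{\left(k,C \right)} = k^{2} + C = C + k^{2}$)
$D{\left(T,U \right)} = \sqrt{-6 + T}$
$n{\left(H,d \right)} = \left(1 + H\right) \left(-2 + d\right)$
$w{\left(j \right)} = -44 + 22 j$ ($w{\left(j \right)} = -2 + j - 2 \left(-4 + 5^{2}\right) + \left(-4 + 5^{2}\right) j = -2 + j - 2 \left(-4 + 25\right) + \left(-4 + 25\right) j = -2 + j - 42 + 21 j = -44 + 22 j$)
$\left(-3227 + w{\left(53 \right)}\right) + D{\left(-2,-23 \right)} = \left(-3227 + \left(-44 + 22 \cdot 53\right)\right) + \sqrt{-6 - 2} = \left(-3227 + \left(-44 + 1166\right)\right) + \sqrt{-8} = \left(-3227 + 1122\right) + 2 i \sqrt{2} = -2105 + 2 i \sqrt{2}$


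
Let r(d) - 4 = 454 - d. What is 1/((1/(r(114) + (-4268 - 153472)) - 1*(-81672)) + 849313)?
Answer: 157396/146533315059 ≈ 1.0741e-6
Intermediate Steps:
r(d) = 458 - d (r(d) = 4 + (454 - d) = 458 - d)
1/((1/(r(114) + (-4268 - 153472)) - 1*(-81672)) + 849313) = 1/((1/((458 - 1*114) + (-4268 - 153472)) - 1*(-81672)) + 849313) = 1/((1/((458 - 114) - 157740) + 81672) + 849313) = 1/((1/(344 - 157740) + 81672) + 849313) = 1/((1/(-157396) + 81672) + 849313) = 1/((-1/157396 + 81672) + 849313) = 1/(12854846111/157396 + 849313) = 1/(146533315059/157396) = 157396/146533315059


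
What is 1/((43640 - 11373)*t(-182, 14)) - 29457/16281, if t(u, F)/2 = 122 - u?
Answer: -21403603973/11829856608 ≈ -1.8093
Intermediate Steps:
t(u, F) = 244 - 2*u (t(u, F) = 2*(122 - u) = 244 - 2*u)
1/((43640 - 11373)*t(-182, 14)) - 29457/16281 = 1/((43640 - 11373)*(244 - 2*(-182))) - 29457/16281 = 1/(32267*(244 + 364)) - 29457*1/16281 = (1/32267)/608 - 1091/603 = (1/32267)*(1/608) - 1091/603 = 1/19618336 - 1091/603 = -21403603973/11829856608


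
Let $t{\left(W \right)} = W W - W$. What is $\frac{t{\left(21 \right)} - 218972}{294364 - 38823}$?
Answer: $- \frac{218552}{255541} \approx -0.85525$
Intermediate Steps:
$t{\left(W \right)} = W^{2} - W$
$\frac{t{\left(21 \right)} - 218972}{294364 - 38823} = \frac{21 \left(-1 + 21\right) - 218972}{294364 - 38823} = \frac{21 \cdot 20 - 218972}{255541} = \left(420 - 218972\right) \frac{1}{255541} = \left(-218552\right) \frac{1}{255541} = - \frac{218552}{255541}$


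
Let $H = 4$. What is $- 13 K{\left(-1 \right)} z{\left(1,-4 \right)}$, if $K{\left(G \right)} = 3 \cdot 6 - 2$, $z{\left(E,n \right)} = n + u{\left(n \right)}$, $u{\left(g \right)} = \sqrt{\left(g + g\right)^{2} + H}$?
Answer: $832 - 416 \sqrt{17} \approx -883.21$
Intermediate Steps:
$u{\left(g \right)} = \sqrt{4 + 4 g^{2}}$ ($u{\left(g \right)} = \sqrt{\left(g + g\right)^{2} + 4} = \sqrt{\left(2 g\right)^{2} + 4} = \sqrt{4 g^{2} + 4} = \sqrt{4 + 4 g^{2}}$)
$z{\left(E,n \right)} = n + 2 \sqrt{1 + n^{2}}$
$K{\left(G \right)} = 16$ ($K{\left(G \right)} = 18 - 2 = 16$)
$- 13 K{\left(-1 \right)} z{\left(1,-4 \right)} = \left(-13\right) 16 \left(-4 + 2 \sqrt{1 + \left(-4\right)^{2}}\right) = - 208 \left(-4 + 2 \sqrt{1 + 16}\right) = - 208 \left(-4 + 2 \sqrt{17}\right) = 832 - 416 \sqrt{17}$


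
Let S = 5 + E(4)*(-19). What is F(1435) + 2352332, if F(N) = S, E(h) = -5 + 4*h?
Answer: 2352128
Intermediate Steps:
S = -204 (S = 5 + (-5 + 4*4)*(-19) = 5 + (-5 + 16)*(-19) = 5 + 11*(-19) = 5 - 209 = -204)
F(N) = -204
F(1435) + 2352332 = -204 + 2352332 = 2352128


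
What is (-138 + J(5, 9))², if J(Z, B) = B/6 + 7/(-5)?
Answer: 1901641/100 ≈ 19016.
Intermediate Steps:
J(Z, B) = -7/5 + B/6 (J(Z, B) = B*(⅙) + 7*(-⅕) = B/6 - 7/5 = -7/5 + B/6)
(-138 + J(5, 9))² = (-138 + (-7/5 + (⅙)*9))² = (-138 + (-7/5 + 3/2))² = (-138 + ⅒)² = (-1379/10)² = 1901641/100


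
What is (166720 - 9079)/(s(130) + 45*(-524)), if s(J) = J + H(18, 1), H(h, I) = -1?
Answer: -52547/7817 ≈ -6.7221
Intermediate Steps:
s(J) = -1 + J (s(J) = J - 1 = -1 + J)
(166720 - 9079)/(s(130) + 45*(-524)) = (166720 - 9079)/((-1 + 130) + 45*(-524)) = 157641/(129 - 23580) = 157641/(-23451) = 157641*(-1/23451) = -52547/7817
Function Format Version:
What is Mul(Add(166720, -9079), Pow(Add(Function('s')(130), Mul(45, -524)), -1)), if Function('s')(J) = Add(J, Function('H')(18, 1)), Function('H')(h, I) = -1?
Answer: Rational(-52547, 7817) ≈ -6.7221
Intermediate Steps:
Function('s')(J) = Add(-1, J) (Function('s')(J) = Add(J, -1) = Add(-1, J))
Mul(Add(166720, -9079), Pow(Add(Function('s')(130), Mul(45, -524)), -1)) = Mul(Add(166720, -9079), Pow(Add(Add(-1, 130), Mul(45, -524)), -1)) = Mul(157641, Pow(Add(129, -23580), -1)) = Mul(157641, Pow(-23451, -1)) = Mul(157641, Rational(-1, 23451)) = Rational(-52547, 7817)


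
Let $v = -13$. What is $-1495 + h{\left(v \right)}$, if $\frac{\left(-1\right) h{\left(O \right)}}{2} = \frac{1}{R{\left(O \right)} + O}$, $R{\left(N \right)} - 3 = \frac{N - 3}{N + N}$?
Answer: $- \frac{91182}{61} \approx -1494.8$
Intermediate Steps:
$R{\left(N \right)} = 3 + \frac{-3 + N}{2 N}$ ($R{\left(N \right)} = 3 + \frac{N - 3}{N + N} = 3 + \frac{-3 + N}{2 N}$)
$h{\left(O \right)} = - \frac{2}{O + \frac{-3 + 7 O}{2 O}}$ ($h{\left(O \right)} = - \frac{2}{\frac{-3 + 7 O}{2 O} + O} = - \frac{2}{O + \frac{-3 + 7 O}{2 O}}$)
$-1495 + h{\left(v \right)} = -1495 - - \frac{52}{-3 + 2 \left(-13\right)^{2} + 7 \left(-13\right)} = -1495 - - \frac{52}{-3 + 2 \cdot 169 - 91} = -1495 - - \frac{52}{-3 + 338 - 91} = -1495 - - \frac{52}{244} = -1495 - \left(-52\right) \frac{1}{244} = -1495 + \frac{13}{61} = - \frac{91182}{61}$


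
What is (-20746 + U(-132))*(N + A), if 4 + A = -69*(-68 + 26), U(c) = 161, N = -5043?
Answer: 44237165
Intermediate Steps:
A = 2894 (A = -4 - 69*(-68 + 26) = -4 - 69*(-42) = -4 + 2898 = 2894)
(-20746 + U(-132))*(N + A) = (-20746 + 161)*(-5043 + 2894) = -20585*(-2149) = 44237165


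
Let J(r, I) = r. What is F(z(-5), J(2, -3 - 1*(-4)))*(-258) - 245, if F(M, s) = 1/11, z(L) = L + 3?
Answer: -2953/11 ≈ -268.45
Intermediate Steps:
z(L) = 3 + L
F(M, s) = 1/11
F(z(-5), J(2, -3 - 1*(-4)))*(-258) - 245 = (1/11)*(-258) - 245 = -258/11 - 245 = -2953/11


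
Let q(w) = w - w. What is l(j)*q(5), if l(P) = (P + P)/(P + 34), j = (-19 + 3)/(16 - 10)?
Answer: 0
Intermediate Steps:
q(w) = 0
j = -8/3 (j = -16/6 = -16*⅙ = -8/3 ≈ -2.6667)
l(P) = 2*P/(34 + P) (l(P) = (2*P)/(34 + P) = 2*P/(34 + P))
l(j)*q(5) = (2*(-8/3)/(34 - 8/3))*0 = (2*(-8/3)/(94/3))*0 = (2*(-8/3)*(3/94))*0 = -8/47*0 = 0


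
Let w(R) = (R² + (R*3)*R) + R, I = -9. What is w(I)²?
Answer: 99225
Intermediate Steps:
w(R) = R + 4*R² (w(R) = (R² + (3*R)*R) + R = (R² + 3*R²) + R = 4*R² + R = R + 4*R²)
w(I)² = (-9*(1 + 4*(-9)))² = (-9*(1 - 36))² = (-9*(-35))² = 315² = 99225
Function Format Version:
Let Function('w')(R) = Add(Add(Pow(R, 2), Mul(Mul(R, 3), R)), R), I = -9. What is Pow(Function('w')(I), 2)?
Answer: 99225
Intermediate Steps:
Function('w')(R) = Add(R, Mul(4, Pow(R, 2))) (Function('w')(R) = Add(Add(Pow(R, 2), Mul(Mul(3, R), R)), R) = Add(Add(Pow(R, 2), Mul(3, Pow(R, 2))), R) = Add(Mul(4, Pow(R, 2)), R) = Add(R, Mul(4, Pow(R, 2))))
Pow(Function('w')(I), 2) = Pow(Mul(-9, Add(1, Mul(4, -9))), 2) = Pow(Mul(-9, Add(1, -36)), 2) = Pow(Mul(-9, -35), 2) = Pow(315, 2) = 99225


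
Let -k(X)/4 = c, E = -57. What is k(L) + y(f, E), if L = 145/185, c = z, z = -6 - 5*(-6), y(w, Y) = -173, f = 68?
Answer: -269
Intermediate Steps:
z = 24 (z = -6 + 30 = 24)
c = 24
L = 29/37 (L = 145*(1/185) = 29/37 ≈ 0.78378)
k(X) = -96 (k(X) = -4*24 = -96)
k(L) + y(f, E) = -96 - 173 = -269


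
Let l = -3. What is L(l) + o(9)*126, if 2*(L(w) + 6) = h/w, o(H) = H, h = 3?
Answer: 2255/2 ≈ 1127.5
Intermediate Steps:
L(w) = -6 + 3/(2*w) (L(w) = -6 + (3/w)/2 = -6 + 3/(2*w))
L(l) + o(9)*126 = (-6 + (3/2)/(-3)) + 9*126 = (-6 + (3/2)*(-⅓)) + 1134 = (-6 - ½) + 1134 = -13/2 + 1134 = 2255/2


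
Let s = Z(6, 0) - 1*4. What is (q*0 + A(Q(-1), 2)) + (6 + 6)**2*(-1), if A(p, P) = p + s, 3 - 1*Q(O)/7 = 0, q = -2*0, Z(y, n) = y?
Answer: -121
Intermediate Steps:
q = 0
Q(O) = 21 (Q(O) = 21 - 7*0 = 21 + 0 = 21)
s = 2 (s = 6 - 1*4 = 6 - 4 = 2)
A(p, P) = 2 + p (A(p, P) = p + 2 = 2 + p)
(q*0 + A(Q(-1), 2)) + (6 + 6)**2*(-1) = (0*0 + (2 + 21)) + (6 + 6)**2*(-1) = (0 + 23) + 12**2*(-1) = 23 + 144*(-1) = 23 - 144 = -121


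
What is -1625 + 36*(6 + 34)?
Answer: -185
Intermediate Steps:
-1625 + 36*(6 + 34) = -1625 + 36*40 = -1625 + 1440 = -185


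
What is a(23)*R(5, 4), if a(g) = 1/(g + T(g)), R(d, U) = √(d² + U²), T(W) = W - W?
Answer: √41/23 ≈ 0.27840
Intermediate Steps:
T(W) = 0
R(d, U) = √(U² + d²)
a(g) = 1/g (a(g) = 1/(g + 0) = 1/g)
a(23)*R(5, 4) = √(4² + 5²)/23 = √(16 + 25)/23 = √41/23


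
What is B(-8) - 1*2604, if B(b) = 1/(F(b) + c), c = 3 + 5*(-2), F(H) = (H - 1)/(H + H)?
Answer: -268228/103 ≈ -2604.2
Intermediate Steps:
F(H) = (-1 + H)/(2*H) (F(H) = (-1 + H)/((2*H)) = (-1 + H)*(1/(2*H)) = (-1 + H)/(2*H))
c = -7 (c = 3 - 10 = -7)
B(b) = 1/(-7 + (-1 + b)/(2*b)) (B(b) = 1/((-1 + b)/(2*b) - 7) = 1/(-7 + (-1 + b)/(2*b)))
B(-8) - 1*2604 = -2*(-8)/(1 + 13*(-8)) - 1*2604 = -2*(-8)/(1 - 104) - 2604 = -2*(-8)/(-103) - 2604 = -2*(-8)*(-1/103) - 2604 = -16/103 - 2604 = -268228/103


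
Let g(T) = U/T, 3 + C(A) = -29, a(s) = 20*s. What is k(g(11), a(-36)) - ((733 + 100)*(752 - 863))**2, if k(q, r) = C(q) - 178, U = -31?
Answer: -8549406579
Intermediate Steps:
C(A) = -32 (C(A) = -3 - 29 = -32)
g(T) = -31/T
k(q, r) = -210 (k(q, r) = -32 - 178 = -210)
k(g(11), a(-36)) - ((733 + 100)*(752 - 863))**2 = -210 - ((733 + 100)*(752 - 863))**2 = -210 - (833*(-111))**2 = -210 - 1*(-92463)**2 = -210 - 1*8549406369 = -210 - 8549406369 = -8549406579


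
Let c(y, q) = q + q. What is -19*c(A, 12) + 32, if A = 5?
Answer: -424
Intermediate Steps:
c(y, q) = 2*q
-19*c(A, 12) + 32 = -38*12 + 32 = -19*24 + 32 = -456 + 32 = -424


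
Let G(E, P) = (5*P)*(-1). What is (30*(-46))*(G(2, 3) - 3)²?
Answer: -447120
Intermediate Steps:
G(E, P) = -5*P
(30*(-46))*(G(2, 3) - 3)² = (30*(-46))*(-5*3 - 3)² = -1380*(-15 - 3)² = -1380*(-18)² = -1380*324 = -447120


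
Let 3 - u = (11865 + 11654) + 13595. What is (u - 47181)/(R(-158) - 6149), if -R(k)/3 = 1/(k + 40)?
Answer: 9946456/725579 ≈ 13.708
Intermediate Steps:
u = -37111 (u = 3 - ((11865 + 11654) + 13595) = 3 - (23519 + 13595) = 3 - 1*37114 = 3 - 37114 = -37111)
R(k) = -3/(40 + k) (R(k) = -3/(k + 40) = -3/(40 + k))
(u - 47181)/(R(-158) - 6149) = (-37111 - 47181)/(-3/(40 - 158) - 6149) = -84292/(-3/(-118) - 6149) = -84292/(-3*(-1/118) - 6149) = -84292/(3/118 - 6149) = -84292/(-725579/118) = -84292*(-118/725579) = 9946456/725579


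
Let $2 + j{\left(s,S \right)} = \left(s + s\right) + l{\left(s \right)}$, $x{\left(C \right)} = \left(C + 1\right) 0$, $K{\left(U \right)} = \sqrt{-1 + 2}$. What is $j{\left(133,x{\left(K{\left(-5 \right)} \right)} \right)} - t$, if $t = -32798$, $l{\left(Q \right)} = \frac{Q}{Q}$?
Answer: $33063$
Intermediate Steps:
$l{\left(Q \right)} = 1$
$K{\left(U \right)} = 1$ ($K{\left(U \right)} = \sqrt{1} = 1$)
$x{\left(C \right)} = 0$ ($x{\left(C \right)} = \left(1 + C\right) 0 = 0$)
$j{\left(s,S \right)} = -1 + 2 s$ ($j{\left(s,S \right)} = -2 + \left(\left(s + s\right) + 1\right) = -2 + \left(2 s + 1\right) = -2 + \left(1 + 2 s\right) = -1 + 2 s$)
$j{\left(133,x{\left(K{\left(-5 \right)} \right)} \right)} - t = \left(-1 + 2 \cdot 133\right) - -32798 = \left(-1 + 266\right) + 32798 = 265 + 32798 = 33063$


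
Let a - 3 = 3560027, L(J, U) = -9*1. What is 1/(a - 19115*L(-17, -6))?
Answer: 1/3732065 ≈ 2.6795e-7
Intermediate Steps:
L(J, U) = -9
a = 3560030 (a = 3 + 3560027 = 3560030)
1/(a - 19115*L(-17, -6)) = 1/(3560030 - 19115*(-9)) = 1/(3560030 + 172035) = 1/3732065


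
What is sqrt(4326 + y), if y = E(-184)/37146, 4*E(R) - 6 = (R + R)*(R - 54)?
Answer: sqrt(5969937721551)/37146 ≈ 65.777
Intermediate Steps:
E(R) = 3/2 + R*(-54 + R)/2 (E(R) = 3/2 + ((R + R)*(R - 54))/4 = 3/2 + ((2*R)*(-54 + R))/4 = 3/2 + (2*R*(-54 + R))/4 = 3/2 + R*(-54 + R)/2)
y = 43795/74292 (y = (3/2 + (1/2)*(-184)**2 - 27*(-184))/37146 = (3/2 + (1/2)*33856 + 4968)*(1/37146) = (3/2 + 16928 + 4968)*(1/37146) = (43795/2)*(1/37146) = 43795/74292 ≈ 0.58950)
sqrt(4326 + y) = sqrt(4326 + 43795/74292) = sqrt(321430987/74292) = sqrt(5969937721551)/37146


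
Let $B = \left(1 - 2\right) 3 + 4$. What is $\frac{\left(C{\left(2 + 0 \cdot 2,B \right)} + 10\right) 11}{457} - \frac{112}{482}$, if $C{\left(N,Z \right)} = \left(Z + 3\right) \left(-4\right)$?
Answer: $- \frac{41498}{110137} \approx -0.37679$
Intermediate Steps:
$B = 1$ ($B = \left(-1\right) 3 + 4 = -3 + 4 = 1$)
$C{\left(N,Z \right)} = -12 - 4 Z$ ($C{\left(N,Z \right)} = \left(3 + Z\right) \left(-4\right) = -12 - 4 Z$)
$\frac{\left(C{\left(2 + 0 \cdot 2,B \right)} + 10\right) 11}{457} - \frac{112}{482} = \frac{\left(\left(-12 - 4\right) + 10\right) 11}{457} - \frac{112}{482} = \left(\left(-12 - 4\right) + 10\right) 11 \cdot \frac{1}{457} - \frac{56}{241} = \left(-16 + 10\right) 11 \cdot \frac{1}{457} - \frac{56}{241} = \left(-6\right) 11 \cdot \frac{1}{457} - \frac{56}{241} = \left(-66\right) \frac{1}{457} - \frac{56}{241} = - \frac{66}{457} - \frac{56}{241} = - \frac{41498}{110137}$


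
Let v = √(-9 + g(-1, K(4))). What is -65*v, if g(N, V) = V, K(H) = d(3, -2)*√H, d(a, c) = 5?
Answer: -65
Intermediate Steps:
K(H) = 5*√H
v = 1 (v = √(-9 + 5*√4) = √(-9 + 5*2) = √(-9 + 10) = √1 = 1)
-65*v = -65*1 = -65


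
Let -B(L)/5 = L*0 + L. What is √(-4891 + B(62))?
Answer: I*√5201 ≈ 72.118*I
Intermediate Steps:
B(L) = -5*L (B(L) = -5*(L*0 + L) = -5*(0 + L) = -5*L)
√(-4891 + B(62)) = √(-4891 - 5*62) = √(-4891 - 310) = √(-5201) = I*√5201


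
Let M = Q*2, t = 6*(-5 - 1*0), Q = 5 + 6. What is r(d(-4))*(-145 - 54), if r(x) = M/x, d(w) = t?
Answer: 2189/15 ≈ 145.93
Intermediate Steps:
Q = 11
t = -30 (t = 6*(-5 + 0) = 6*(-5) = -30)
d(w) = -30
M = 22 (M = 11*2 = 22)
r(x) = 22/x
r(d(-4))*(-145 - 54) = (22/(-30))*(-145 - 54) = (22*(-1/30))*(-199) = -11/15*(-199) = 2189/15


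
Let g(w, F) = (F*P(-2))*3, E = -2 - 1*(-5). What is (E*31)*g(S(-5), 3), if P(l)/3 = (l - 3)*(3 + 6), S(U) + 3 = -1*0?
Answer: -112995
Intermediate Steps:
S(U) = -3 (S(U) = -3 - 1*0 = -3 + 0 = -3)
E = 3 (E = -2 + 5 = 3)
P(l) = -81 + 27*l (P(l) = 3*((l - 3)*(3 + 6)) = 3*((-3 + l)*9) = 3*(-27 + 9*l) = -81 + 27*l)
g(w, F) = -405*F (g(w, F) = (F*(-81 + 27*(-2)))*3 = (F*(-81 - 54))*3 = (F*(-135))*3 = -135*F*3 = -405*F)
(E*31)*g(S(-5), 3) = (3*31)*(-405*3) = 93*(-1215) = -112995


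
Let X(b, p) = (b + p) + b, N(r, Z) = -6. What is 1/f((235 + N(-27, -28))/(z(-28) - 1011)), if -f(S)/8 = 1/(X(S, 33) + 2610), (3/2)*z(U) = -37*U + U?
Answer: -895519/2712 ≈ -330.21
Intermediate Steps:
X(b, p) = p + 2*b
z(U) = -24*U (z(U) = 2*(-37*U + U)/3 = 2*(-36*U)/3 = -24*U)
f(S) = -8/(2643 + 2*S) (f(S) = -8/((33 + 2*S) + 2610) = -8/(2643 + 2*S))
1/f((235 + N(-27, -28))/(z(-28) - 1011)) = 1/(-8/(2643 + 2*((235 - 6)/(-24*(-28) - 1011)))) = 1/(-8/(2643 + 2*(229/(672 - 1011)))) = 1/(-8/(2643 + 2*(229/(-339)))) = 1/(-8/(2643 + 2*(229*(-1/339)))) = 1/(-8/(2643 + 2*(-229/339))) = 1/(-8/(2643 - 458/339)) = 1/(-8/895519/339) = 1/(-8*339/895519) = 1/(-2712/895519) = -895519/2712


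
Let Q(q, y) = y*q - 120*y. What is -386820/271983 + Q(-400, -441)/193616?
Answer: -521808315/2194177522 ≈ -0.23781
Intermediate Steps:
Q(q, y) = -120*y + q*y (Q(q, y) = q*y - 120*y = -120*y + q*y)
-386820/271983 + Q(-400, -441)/193616 = -386820/271983 - 441*(-120 - 400)/193616 = -386820*1/271983 - 441*(-520)*(1/193616) = -128940/90661 + 229320*(1/193616) = -128940/90661 + 28665/24202 = -521808315/2194177522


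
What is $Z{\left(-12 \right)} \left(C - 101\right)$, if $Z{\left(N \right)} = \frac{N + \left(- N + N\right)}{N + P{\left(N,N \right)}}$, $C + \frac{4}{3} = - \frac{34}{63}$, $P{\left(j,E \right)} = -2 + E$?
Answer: $- \frac{12962}{273} \approx -47.48$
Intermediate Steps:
$C = - \frac{118}{63}$ ($C = - \frac{4}{3} - \frac{34}{63} = - \frac{118}{63} \approx -1.873$)
$Z{\left(N \right)} = \frac{N}{-2 + 2 N}$ ($Z{\left(N \right)} = \frac{N + \left(- N + N\right)}{N + \left(-2 + N\right)} = \frac{N + 0}{-2 + 2 N} = \frac{N}{-2 + 2 N}$)
$Z{\left(-12 \right)} \left(C - 101\right) = \frac{1}{2} \left(-12\right) \frac{1}{-1 - 12} \left(- \frac{118}{63} - 101\right) = \frac{1}{2} \left(-12\right) \frac{1}{-13} \left(- \frac{6481}{63}\right) = \frac{1}{2} \left(-12\right) \left(- \frac{1}{13}\right) \left(- \frac{6481}{63}\right) = \frac{6}{13} \left(- \frac{6481}{63}\right) = - \frac{12962}{273}$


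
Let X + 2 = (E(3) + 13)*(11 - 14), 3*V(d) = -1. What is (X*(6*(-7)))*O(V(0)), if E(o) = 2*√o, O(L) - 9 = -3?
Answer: 10332 + 1512*√3 ≈ 12951.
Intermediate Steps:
V(d) = -⅓ (V(d) = (⅓)*(-1) = -⅓)
O(L) = 6 (O(L) = 9 - 3 = 6)
X = -41 - 6*√3 (X = -2 + (2*√3 + 13)*(11 - 14) = -2 + (13 + 2*√3)*(-3) = -2 + (-39 - 6*√3) = -41 - 6*√3 ≈ -51.392)
(X*(6*(-7)))*O(V(0)) = ((-41 - 6*√3)*(6*(-7)))*6 = ((-41 - 6*√3)*(-42))*6 = (1722 + 252*√3)*6 = 10332 + 1512*√3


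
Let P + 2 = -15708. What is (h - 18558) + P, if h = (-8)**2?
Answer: -34204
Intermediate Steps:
P = -15710 (P = -2 - 15708 = -15710)
h = 64
(h - 18558) + P = (64 - 18558) - 15710 = -18494 - 15710 = -34204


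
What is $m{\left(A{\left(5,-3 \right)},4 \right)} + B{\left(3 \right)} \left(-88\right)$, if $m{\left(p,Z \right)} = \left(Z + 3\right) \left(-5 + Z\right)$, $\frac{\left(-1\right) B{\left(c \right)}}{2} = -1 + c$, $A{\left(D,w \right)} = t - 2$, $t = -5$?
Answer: $345$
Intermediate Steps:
$A{\left(D,w \right)} = -7$ ($A{\left(D,w \right)} = -5 - 2 = -7$)
$B{\left(c \right)} = 2 - 2 c$ ($B{\left(c \right)} = - 2 \left(-1 + c\right) = 2 - 2 c$)
$m{\left(p,Z \right)} = \left(-5 + Z\right) \left(3 + Z\right)$ ($m{\left(p,Z \right)} = \left(3 + Z\right) \left(-5 + Z\right) = \left(-5 + Z\right) \left(3 + Z\right)$)
$m{\left(A{\left(5,-3 \right)},4 \right)} + B{\left(3 \right)} \left(-88\right) = \left(-15 + 4^{2} - 8\right) + \left(2 - 6\right) \left(-88\right) = \left(-15 + 16 - 8\right) + \left(2 - 6\right) \left(-88\right) = -7 - -352 = -7 + 352 = 345$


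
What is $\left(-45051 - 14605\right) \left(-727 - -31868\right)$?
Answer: $-1857747496$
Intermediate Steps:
$\left(-45051 - 14605\right) \left(-727 - -31868\right) = - 59656 \left(-727 + 31868\right) = \left(-59656\right) 31141 = -1857747496$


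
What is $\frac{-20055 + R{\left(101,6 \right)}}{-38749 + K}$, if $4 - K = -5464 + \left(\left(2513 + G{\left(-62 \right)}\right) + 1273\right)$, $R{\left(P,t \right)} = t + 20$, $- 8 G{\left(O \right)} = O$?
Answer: $\frac{80116}{148299} \approx 0.54023$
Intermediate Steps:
$G{\left(O \right)} = - \frac{O}{8}$
$R{\left(P,t \right)} = 20 + t$
$K = \frac{6697}{4}$ ($K = 4 - \left(-5464 + \left(\left(2513 - - \frac{31}{4}\right) + 1273\right)\right) = 4 - \left(-5464 + \left(\left(2513 + \frac{31}{4}\right) + 1273\right)\right) = 4 - \left(-5464 + \left(\frac{10083}{4} + 1273\right)\right) = 4 - \left(-5464 + \frac{15175}{4}\right) = 4 - - \frac{6681}{4} = 4 + \frac{6681}{4} = \frac{6697}{4} \approx 1674.3$)
$\frac{-20055 + R{\left(101,6 \right)}}{-38749 + K} = \frac{-20055 + \left(20 + 6\right)}{-38749 + \frac{6697}{4}} = \frac{-20055 + 26}{- \frac{148299}{4}} = \left(-20029\right) \left(- \frac{4}{148299}\right) = \frac{80116}{148299}$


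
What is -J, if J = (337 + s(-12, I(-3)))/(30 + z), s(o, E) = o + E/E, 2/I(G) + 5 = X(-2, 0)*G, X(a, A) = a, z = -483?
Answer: 326/453 ≈ 0.71965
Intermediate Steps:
I(G) = 2/(-5 - 2*G)
s(o, E) = 1 + o (s(o, E) = o + 1 = 1 + o)
J = -326/453 (J = (337 + (1 - 12))/(30 - 483) = (337 - 11)/(-453) = 326*(-1/453) = -326/453 ≈ -0.71965)
-J = -1*(-326/453) = 326/453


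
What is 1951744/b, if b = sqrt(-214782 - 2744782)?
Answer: -975872*I*sqrt(739891)/739891 ≈ -1134.5*I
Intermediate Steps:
b = 2*I*sqrt(739891) (b = sqrt(-2959564) = 2*I*sqrt(739891) ≈ 1720.3*I)
1951744/b = 1951744/((2*I*sqrt(739891))) = 1951744*(-I*sqrt(739891)/1479782) = -975872*I*sqrt(739891)/739891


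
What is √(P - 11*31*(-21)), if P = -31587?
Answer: 3*I*√2714 ≈ 156.29*I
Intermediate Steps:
√(P - 11*31*(-21)) = √(-31587 - 11*31*(-21)) = √(-31587 - 341*(-21)) = √(-31587 + 7161) = √(-24426) = 3*I*√2714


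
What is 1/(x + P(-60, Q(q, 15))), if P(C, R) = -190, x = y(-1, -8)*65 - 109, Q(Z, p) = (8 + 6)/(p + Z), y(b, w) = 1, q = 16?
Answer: -1/234 ≈ -0.0042735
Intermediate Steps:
Q(Z, p) = 14/(Z + p)
x = -44 (x = 1*65 - 109 = 65 - 109 = -44)
1/(x + P(-60, Q(q, 15))) = 1/(-44 - 190) = 1/(-234) = -1/234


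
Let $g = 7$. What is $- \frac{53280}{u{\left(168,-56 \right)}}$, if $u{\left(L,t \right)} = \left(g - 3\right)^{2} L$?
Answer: $- \frac{555}{28} \approx -19.821$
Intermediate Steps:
$u{\left(L,t \right)} = 16 L$ ($u{\left(L,t \right)} = \left(7 - 3\right)^{2} L = 4^{2} L = 16 L$)
$- \frac{53280}{u{\left(168,-56 \right)}} = - \frac{53280}{16 \cdot 168} = - \frac{53280}{2688} = \left(-53280\right) \frac{1}{2688} = - \frac{555}{28}$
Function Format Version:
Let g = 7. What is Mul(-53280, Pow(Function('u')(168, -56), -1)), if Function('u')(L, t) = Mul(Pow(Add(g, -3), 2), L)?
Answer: Rational(-555, 28) ≈ -19.821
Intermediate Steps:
Function('u')(L, t) = Mul(16, L) (Function('u')(L, t) = Mul(Pow(Add(7, -3), 2), L) = Mul(Pow(4, 2), L) = Mul(16, L))
Mul(-53280, Pow(Function('u')(168, -56), -1)) = Mul(-53280, Pow(Mul(16, 168), -1)) = Mul(-53280, Pow(2688, -1)) = Mul(-53280, Rational(1, 2688)) = Rational(-555, 28)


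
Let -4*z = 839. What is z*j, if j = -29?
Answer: 24331/4 ≈ 6082.8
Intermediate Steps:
z = -839/4 (z = -1/4*839 = -839/4 ≈ -209.75)
z*j = -839/4*(-29) = 24331/4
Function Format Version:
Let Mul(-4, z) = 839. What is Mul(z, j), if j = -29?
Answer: Rational(24331, 4) ≈ 6082.8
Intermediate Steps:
z = Rational(-839, 4) (z = Mul(Rational(-1, 4), 839) = Rational(-839, 4) ≈ -209.75)
Mul(z, j) = Mul(Rational(-839, 4), -29) = Rational(24331, 4)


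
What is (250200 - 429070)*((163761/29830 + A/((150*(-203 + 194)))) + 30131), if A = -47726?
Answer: -114385969760339/21195 ≈ -5.3968e+9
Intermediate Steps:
(250200 - 429070)*((163761/29830 + A/((150*(-203 + 194)))) + 30131) = (250200 - 429070)*((163761/29830 - 47726*1/(150*(-203 + 194))) + 30131) = -178870*((163761*(1/29830) - 47726/(150*(-9))) + 30131) = -178870*((8619/1570 - 47726/(-1350)) + 30131) = -178870*((8619/1570 - 47726*(-1/1350)) + 30131) = -178870*((8619/1570 + 23863/675) + 30131) = -178870*(8656547/211950 + 30131) = -178870*6394921997/211950 = -114385969760339/21195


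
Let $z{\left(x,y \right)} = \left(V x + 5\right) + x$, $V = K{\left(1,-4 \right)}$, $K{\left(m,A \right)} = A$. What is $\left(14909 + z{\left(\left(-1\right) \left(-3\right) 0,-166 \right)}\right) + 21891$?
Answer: $36805$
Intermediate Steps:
$V = -4$
$z{\left(x,y \right)} = 5 - 3 x$ ($z{\left(x,y \right)} = \left(- 4 x + 5\right) + x = \left(5 - 4 x\right) + x = 5 - 3 x$)
$\left(14909 + z{\left(\left(-1\right) \left(-3\right) 0,-166 \right)}\right) + 21891 = \left(14909 + \left(5 - 3 \left(-1\right) \left(-3\right) 0\right)\right) + 21891 = \left(14909 + \left(5 - 3 \cdot 3 \cdot 0\right)\right) + 21891 = \left(14909 + \left(5 - 0\right)\right) + 21891 = \left(14909 + \left(5 + 0\right)\right) + 21891 = \left(14909 + 5\right) + 21891 = 14914 + 21891 = 36805$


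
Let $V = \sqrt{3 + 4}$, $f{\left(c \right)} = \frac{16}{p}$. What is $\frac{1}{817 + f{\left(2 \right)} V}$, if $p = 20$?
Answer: $\frac{20425}{16687113} - \frac{20 \sqrt{7}}{16687113} \approx 0.0012208$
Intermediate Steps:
$f{\left(c \right)} = \frac{4}{5}$ ($f{\left(c \right)} = \frac{16}{20} = 16 \cdot \frac{1}{20} = \frac{4}{5}$)
$V = \sqrt{7} \approx 2.6458$
$\frac{1}{817 + f{\left(2 \right)} V} = \frac{1}{817 + \frac{4 \sqrt{7}}{5}}$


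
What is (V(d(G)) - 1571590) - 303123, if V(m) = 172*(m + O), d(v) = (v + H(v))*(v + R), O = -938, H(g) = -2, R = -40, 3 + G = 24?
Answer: -2098141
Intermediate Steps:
G = 21 (G = -3 + 24 = 21)
d(v) = (-40 + v)*(-2 + v) (d(v) = (v - 2)*(v - 40) = (-2 + v)*(-40 + v) = (-40 + v)*(-2 + v))
V(m) = -161336 + 172*m (V(m) = 172*(m - 938) = 172*(-938 + m) = -161336 + 172*m)
(V(d(G)) - 1571590) - 303123 = ((-161336 + 172*(80 + 21² - 42*21)) - 1571590) - 303123 = ((-161336 + 172*(80 + 441 - 882)) - 1571590) - 303123 = ((-161336 + 172*(-361)) - 1571590) - 303123 = ((-161336 - 62092) - 1571590) - 303123 = (-223428 - 1571590) - 303123 = -1795018 - 303123 = -2098141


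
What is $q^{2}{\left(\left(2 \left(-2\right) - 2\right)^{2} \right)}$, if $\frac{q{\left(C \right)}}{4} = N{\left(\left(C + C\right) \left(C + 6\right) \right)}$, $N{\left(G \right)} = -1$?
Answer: $16$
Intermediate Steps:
$q{\left(C \right)} = -4$ ($q{\left(C \right)} = 4 \left(-1\right) = -4$)
$q^{2}{\left(\left(2 \left(-2\right) - 2\right)^{2} \right)} = \left(-4\right)^{2} = 16$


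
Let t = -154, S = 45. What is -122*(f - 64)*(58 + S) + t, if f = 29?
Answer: 439656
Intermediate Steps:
-122*(f - 64)*(58 + S) + t = -122*(29 - 64)*(58 + 45) - 154 = -(-4270)*103 - 154 = -122*(-3605) - 154 = 439810 - 154 = 439656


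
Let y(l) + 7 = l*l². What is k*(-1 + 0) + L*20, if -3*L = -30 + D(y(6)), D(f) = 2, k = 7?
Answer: 539/3 ≈ 179.67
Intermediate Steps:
y(l) = -7 + l³ (y(l) = -7 + l*l² = -7 + l³)
L = 28/3 (L = -(-30 + 2)/3 = -⅓*(-28) = 28/3 ≈ 9.3333)
k*(-1 + 0) + L*20 = 7*(-1 + 0) + (28/3)*20 = 7*(-1) + 560/3 = -7 + 560/3 = 539/3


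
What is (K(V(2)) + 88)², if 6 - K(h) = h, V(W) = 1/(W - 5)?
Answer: 80089/9 ≈ 8898.8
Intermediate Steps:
V(W) = 1/(-5 + W)
K(h) = 6 - h
(K(V(2)) + 88)² = ((6 - 1/(-5 + 2)) + 88)² = ((6 - 1/(-3)) + 88)² = ((6 - 1*(-⅓)) + 88)² = ((6 + ⅓) + 88)² = (19/3 + 88)² = (283/3)² = 80089/9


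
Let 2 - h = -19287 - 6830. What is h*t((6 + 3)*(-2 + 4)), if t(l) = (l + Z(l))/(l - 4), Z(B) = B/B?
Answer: 496261/14 ≈ 35447.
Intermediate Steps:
Z(B) = 1
h = 26119 (h = 2 - (-19287 - 6830) = 2 - 1*(-26117) = 2 + 26117 = 26119)
t(l) = (1 + l)/(-4 + l) (t(l) = (l + 1)/(l - 4) = (1 + l)/(-4 + l))
h*t((6 + 3)*(-2 + 4)) = 26119*((1 + (6 + 3)*(-2 + 4))/(-4 + (6 + 3)*(-2 + 4))) = 26119*((1 + 9*2)/(-4 + 9*2)) = 26119*((1 + 18)/(-4 + 18)) = 26119*(19/14) = 496261/14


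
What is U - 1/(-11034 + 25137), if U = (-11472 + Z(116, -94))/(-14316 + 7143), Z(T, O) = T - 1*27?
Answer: 17836364/11240091 ≈ 1.5869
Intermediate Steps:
Z(T, O) = -27 + T (Z(T, O) = T - 27 = -27 + T)
U = 11383/7173 (U = (-11472 + (-27 + 116))/(-14316 + 7143) = (-11472 + 89)/(-7173) = -11383*(-1/7173) = 11383/7173 ≈ 1.5869)
U - 1/(-11034 + 25137) = 11383/7173 - 1/(-11034 + 25137) = 11383/7173 - 1/14103 = 17836364/11240091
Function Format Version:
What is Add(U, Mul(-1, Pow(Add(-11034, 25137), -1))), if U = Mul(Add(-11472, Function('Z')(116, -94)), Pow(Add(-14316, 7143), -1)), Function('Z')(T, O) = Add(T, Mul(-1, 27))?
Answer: Rational(17836364, 11240091) ≈ 1.5869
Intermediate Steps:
Function('Z')(T, O) = Add(-27, T) (Function('Z')(T, O) = Add(T, -27) = Add(-27, T))
U = Rational(11383, 7173) (U = Mul(Add(-11472, Add(-27, 116)), Pow(Add(-14316, 7143), -1)) = Mul(Add(-11472, 89), Pow(-7173, -1)) = Mul(-11383, Rational(-1, 7173)) = Rational(11383, 7173) ≈ 1.5869)
Add(U, Mul(-1, Pow(Add(-11034, 25137), -1))) = Add(Rational(11383, 7173), Mul(-1, Pow(Add(-11034, 25137), -1))) = Add(Rational(11383, 7173), Mul(-1, Pow(14103, -1))) = Add(Rational(11383, 7173), Mul(-1, Rational(1, 14103))) = Add(Rational(11383, 7173), Rational(-1, 14103)) = Rational(17836364, 11240091)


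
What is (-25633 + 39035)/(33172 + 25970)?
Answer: 6701/29571 ≈ 0.22661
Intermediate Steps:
(-25633 + 39035)/(33172 + 25970) = 13402/59142 = 13402*(1/59142) = 6701/29571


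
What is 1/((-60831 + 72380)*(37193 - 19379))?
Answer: 1/205733886 ≈ 4.8606e-9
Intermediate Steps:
1/((-60831 + 72380)*(37193 - 19379)) = 1/(11549*17814) = (1/11549)*(1/17814) = 1/205733886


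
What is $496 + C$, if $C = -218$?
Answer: $278$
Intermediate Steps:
$496 + C = 496 - 218 = 278$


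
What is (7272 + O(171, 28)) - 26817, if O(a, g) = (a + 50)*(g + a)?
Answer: 24434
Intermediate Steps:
O(a, g) = (50 + a)*(a + g)
(7272 + O(171, 28)) - 26817 = (7272 + (171² + 50*171 + 50*28 + 171*28)) - 26817 = (7272 + (29241 + 8550 + 1400 + 4788)) - 26817 = (7272 + 43979) - 26817 = 51251 - 26817 = 24434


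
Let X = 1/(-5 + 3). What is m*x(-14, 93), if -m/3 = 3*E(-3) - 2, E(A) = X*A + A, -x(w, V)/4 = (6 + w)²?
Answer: -4992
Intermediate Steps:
x(w, V) = -4*(6 + w)²
X = -½ (X = 1/(-2) = -½ ≈ -0.50000)
E(A) = A/2 (E(A) = -A/2 + A = A/2)
m = 39/2 (m = -3*(3*((½)*(-3)) - 2) = -3*(3*(-3/2) - 2) = -3*(-9/2 - 2) = -3*(-13/2) = 39/2 ≈ 19.500)
m*x(-14, 93) = 39*(-4*(6 - 14)²)/2 = 39*(-4*(-8)²)/2 = 39*(-4*64)/2 = (39/2)*(-256) = -4992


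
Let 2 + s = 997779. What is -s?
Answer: -997777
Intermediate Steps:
s = 997777 (s = -2 + 997779 = 997777)
-s = -1*997777 = -997777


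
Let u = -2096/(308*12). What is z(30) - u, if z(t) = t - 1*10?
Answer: 4751/231 ≈ 20.567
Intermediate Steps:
z(t) = -10 + t (z(t) = t - 10 = -10 + t)
u = -131/231 (u = -2096/3696 = -2096*1/3696 = -131/231 ≈ -0.56710)
z(30) - u = (-10 + 30) - 1*(-131/231) = 20 + 131/231 = 4751/231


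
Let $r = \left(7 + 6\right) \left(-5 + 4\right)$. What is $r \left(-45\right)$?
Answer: $585$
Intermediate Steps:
$r = -13$ ($r = 13 \left(-1\right) = -13$)
$r \left(-45\right) = \left(-13\right) \left(-45\right) = 585$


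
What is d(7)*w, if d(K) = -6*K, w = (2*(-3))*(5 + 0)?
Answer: 1260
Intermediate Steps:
w = -30 (w = -6*5 = -30)
d(7)*w = -6*7*(-30) = -42*(-30) = 1260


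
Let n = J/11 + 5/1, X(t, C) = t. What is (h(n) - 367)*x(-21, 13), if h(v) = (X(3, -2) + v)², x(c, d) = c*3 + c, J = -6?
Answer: 3165372/121 ≈ 26160.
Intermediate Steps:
x(c, d) = 4*c (x(c, d) = 3*c + c = 4*c)
n = 49/11 (n = -6/11 + 5/1 = -6*1/11 + 5*1 = -6/11 + 5 = 49/11 ≈ 4.4545)
h(v) = (3 + v)²
(h(n) - 367)*x(-21, 13) = ((3 + 49/11)² - 367)*(4*(-21)) = ((82/11)² - 367)*(-84) = (6724/121 - 367)*(-84) = -37683/121*(-84) = 3165372/121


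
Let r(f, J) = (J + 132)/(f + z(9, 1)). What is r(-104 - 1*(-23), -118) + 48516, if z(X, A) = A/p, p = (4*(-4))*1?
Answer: 62925028/1297 ≈ 48516.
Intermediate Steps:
p = -16 (p = -16*1 = -16)
z(X, A) = -A/16 (z(X, A) = A/(-16) = A*(-1/16) = -A/16)
r(f, J) = (132 + J)/(-1/16 + f) (r(f, J) = (J + 132)/(f - 1/16*1) = (132 + J)/(f - 1/16) = (132 + J)/(-1/16 + f))
r(-104 - 1*(-23), -118) + 48516 = 16*(132 - 118)/(-1 + 16*(-104 - 1*(-23))) + 48516 = 16*14/(-1 + 16*(-104 + 23)) + 48516 = 16*14/(-1 + 16*(-81)) + 48516 = 16*14/(-1 - 1296) + 48516 = 16*14/(-1297) + 48516 = 16*(-1/1297)*14 + 48516 = -224/1297 + 48516 = 62925028/1297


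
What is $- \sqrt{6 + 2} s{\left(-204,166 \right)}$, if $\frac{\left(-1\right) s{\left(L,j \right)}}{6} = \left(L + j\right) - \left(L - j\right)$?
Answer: $3984 \sqrt{2} \approx 5634.2$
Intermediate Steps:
$s{\left(L,j \right)} = - 12 j$ ($s{\left(L,j \right)} = - 6 \left(\left(L + j\right) - \left(L - j\right)\right) = - 6 \cdot 2 j = - 12 j$)
$- \sqrt{6 + 2} s{\left(-204,166 \right)} = - \sqrt{6 + 2} \left(\left(-12\right) 166\right) = - \sqrt{8} \left(-1992\right) = - 2 \sqrt{2} \left(-1992\right) = 3984 \sqrt{2}$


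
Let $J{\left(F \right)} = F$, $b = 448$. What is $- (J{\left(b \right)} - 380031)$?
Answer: $379583$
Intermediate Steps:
$- (J{\left(b \right)} - 380031) = - (448 - 380031) = \left(-1\right) \left(-379583\right) = 379583$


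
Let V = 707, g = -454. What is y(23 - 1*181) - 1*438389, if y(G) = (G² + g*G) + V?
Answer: -340986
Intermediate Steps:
y(G) = 707 + G² - 454*G (y(G) = (G² - 454*G) + 707 = 707 + G² - 454*G)
y(23 - 1*181) - 1*438389 = (707 + (23 - 1*181)² - 454*(23 - 1*181)) - 1*438389 = (707 + (23 - 181)² - 454*(23 - 181)) - 438389 = (707 + (-158)² - 454*(-158)) - 438389 = (707 + 24964 + 71732) - 438389 = 97403 - 438389 = -340986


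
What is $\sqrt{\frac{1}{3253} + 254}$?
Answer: $\frac{3 \sqrt{298648171}}{3253} \approx 15.937$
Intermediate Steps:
$\sqrt{\frac{1}{3253} + 254} = \sqrt{\frac{826263}{3253}} = \frac{3 \sqrt{298648171}}{3253}$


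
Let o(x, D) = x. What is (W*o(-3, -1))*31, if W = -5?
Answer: 465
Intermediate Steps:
(W*o(-3, -1))*31 = -5*(-3)*31 = 15*31 = 465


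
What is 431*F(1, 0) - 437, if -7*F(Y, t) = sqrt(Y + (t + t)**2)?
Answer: -3490/7 ≈ -498.57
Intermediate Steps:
F(Y, t) = -sqrt(Y + 4*t**2)/7 (F(Y, t) = -sqrt(Y + (t + t)**2)/7 = -sqrt(Y + (2*t)**2)/7 = -sqrt(Y + 4*t**2)/7)
431*F(1, 0) - 437 = 431*(-sqrt(1 + 4*0**2)/7) - 437 = 431*(-sqrt(1 + 4*0)/7) - 437 = 431*(-sqrt(1 + 0)/7) - 437 = 431*(-sqrt(1)/7) - 437 = 431*(-1/7*1) - 437 = 431*(-1/7) - 437 = -431/7 - 437 = -3490/7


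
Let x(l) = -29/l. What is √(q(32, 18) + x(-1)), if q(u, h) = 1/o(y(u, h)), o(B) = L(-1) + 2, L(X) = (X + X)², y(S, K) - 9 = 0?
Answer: 5*√42/6 ≈ 5.4006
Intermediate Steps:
y(S, K) = 9 (y(S, K) = 9 + 0 = 9)
L(X) = 4*X² (L(X) = (2*X)² = 4*X²)
o(B) = 6 (o(B) = 4*(-1)² + 2 = 4*1 + 2 = 4 + 2 = 6)
q(u, h) = ⅙ (q(u, h) = 1/6 = ⅙)
√(q(32, 18) + x(-1)) = √(⅙ - 29/(-1)) = √(⅙ - 29*(-1)) = √(⅙ + 29) = √(175/6) = 5*√42/6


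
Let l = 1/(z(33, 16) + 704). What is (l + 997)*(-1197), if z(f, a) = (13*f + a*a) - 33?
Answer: -539421267/452 ≈ -1.1934e+6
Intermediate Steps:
z(f, a) = -33 + a**2 + 13*f (z(f, a) = (13*f + a**2) - 33 = (a**2 + 13*f) - 33 = -33 + a**2 + 13*f)
l = 1/1356 (l = 1/((-33 + 16**2 + 13*33) + 704) = 1/((-33 + 256 + 429) + 704) = 1/(652 + 704) = 1/1356 ≈ 0.00073746)
(l + 997)*(-1197) = (1/1356 + 997)*(-1197) = (1351933/1356)*(-1197) = -539421267/452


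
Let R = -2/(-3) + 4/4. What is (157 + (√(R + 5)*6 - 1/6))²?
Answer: 894121/36 + 3764*√15/3 ≈ 29696.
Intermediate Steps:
R = 5/3 (R = -2*(-⅓) + 4*(¼) = ⅔ + 1 = 5/3 ≈ 1.6667)
(157 + (√(R + 5)*6 - 1/6))² = (157 + (√(5/3 + 5)*6 - 1/6))² = (157 + (√(20/3)*6 - 1*⅙))² = (157 + ((2*√15/3)*6 - ⅙))² = (157 + (4*√15 - ⅙))² = (157 + (-⅙ + 4*√15))² = (941/6 + 4*√15)²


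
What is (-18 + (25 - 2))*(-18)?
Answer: -90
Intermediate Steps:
(-18 + (25 - 2))*(-18) = (-18 + 23)*(-18) = 5*(-18) = -90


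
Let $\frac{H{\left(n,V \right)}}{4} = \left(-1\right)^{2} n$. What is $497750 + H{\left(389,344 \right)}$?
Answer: $499306$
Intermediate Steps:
$H{\left(n,V \right)} = 4 n$ ($H{\left(n,V \right)} = 4 \left(-1\right)^{2} n = 4 \cdot 1 n = 4 n$)
$497750 + H{\left(389,344 \right)} = 497750 + 4 \cdot 389 = 497750 + 1556 = 499306$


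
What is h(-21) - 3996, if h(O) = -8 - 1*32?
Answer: -4036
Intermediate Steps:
h(O) = -40 (h(O) = -8 - 32 = -40)
h(-21) - 3996 = -40 - 3996 = -4036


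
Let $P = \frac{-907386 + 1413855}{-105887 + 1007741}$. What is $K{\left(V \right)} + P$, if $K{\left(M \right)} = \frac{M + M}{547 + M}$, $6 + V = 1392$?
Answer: $\frac{1159647955}{581094594} \approx 1.9956$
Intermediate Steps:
$V = 1386$ ($V = -6 + 1392 = 1386$)
$K{\left(M \right)} = \frac{2 M}{547 + M}$
$P = \frac{168823}{300618}$ ($P = \frac{506469}{901854} = 506469 \cdot \frac{1}{901854} = \frac{168823}{300618} \approx 0.56159$)
$K{\left(V \right)} + P = 2 \cdot 1386 \frac{1}{547 + 1386} + \frac{168823}{300618} = 2 \cdot 1386 \cdot \frac{1}{1933} + \frac{168823}{300618} = \frac{2772}{1933} + \frac{168823}{300618} = \frac{1159647955}{581094594}$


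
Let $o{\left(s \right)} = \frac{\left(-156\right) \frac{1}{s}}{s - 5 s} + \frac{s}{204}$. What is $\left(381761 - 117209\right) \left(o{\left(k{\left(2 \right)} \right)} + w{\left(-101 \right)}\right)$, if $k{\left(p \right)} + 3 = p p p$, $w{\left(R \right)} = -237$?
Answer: $- \frac{26468846474}{425} \approx -6.228 \cdot 10^{7}$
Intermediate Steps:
$k{\left(p \right)} = -3 + p^{3}$ ($k{\left(p \right)} = -3 + p p p = -3 + p^{2} p = -3 + p^{3}$)
$o{\left(s \right)} = \frac{39}{s^{2}} + \frac{s}{204}$ ($o{\left(s \right)} = \frac{\left(-156\right) \frac{1}{s}}{\left(-4\right) s} + s \frac{1}{204} = - \frac{156}{s} \left(- \frac{1}{4 s}\right) + \frac{s}{204} = \frac{39}{s^{2}} + \frac{s}{204}$)
$\left(381761 - 117209\right) \left(o{\left(k{\left(2 \right)} \right)} + w{\left(-101 \right)}\right) = \left(381761 - 117209\right) \left(\left(\frac{39}{\left(-3 + 2^{3}\right)^{2}} + \frac{-3 + 2^{3}}{204}\right) - 237\right) = 264552 \left(\left(\frac{39}{\left(-3 + 8\right)^{2}} + \frac{-3 + 8}{204}\right) - 237\right) = 264552 \left(\left(\frac{39}{25} + \frac{1}{204} \cdot 5\right) - 237\right) = 264552 \left(\left(39 \cdot \frac{1}{25} + \frac{5}{204}\right) - 237\right) = 264552 \left(\left(\frac{39}{25} + \frac{5}{204}\right) - 237\right) = 264552 \left(\frac{8081}{5100} - 237\right) = 264552 \left(- \frac{1200619}{5100}\right) = - \frac{26468846474}{425}$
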